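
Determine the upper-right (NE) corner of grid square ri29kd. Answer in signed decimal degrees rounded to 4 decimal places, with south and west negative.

Field R=17, I=8: +17·20° lon, +8·10° lat → SW at lon 160°, lat -10°.
Square 2, 9: +2·2° lon, +9·1° lat → SW at lon 164°, lat -1°.
Subsquare k=10, d=3: +10·0.0833333° lon, +3·0.0416667° lat → SW at lon 164.833°, lat -0.875°.
Cell spans 0.0833333° lon × 0.0416667° lat. NE corner is SW corner plus one full cell.
latitude -0.8333, longitude 164.9167.

-0.8333, 164.9167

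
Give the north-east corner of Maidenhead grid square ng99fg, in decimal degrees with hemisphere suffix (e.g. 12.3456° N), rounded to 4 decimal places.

20.7083° S, 98.5000° E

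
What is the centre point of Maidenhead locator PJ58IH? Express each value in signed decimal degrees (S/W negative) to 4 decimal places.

Field P=15, J=9: +15·20° lon, +9·10° lat → SW at lon 120°, lat 0°.
Square 5, 8: +5·2° lon, +8·1° lat → SW at lon 130°, lat 8°.
Subsquare i=8, h=7: +8·0.0833333° lon, +7·0.0416667° lat → SW at lon 130.667°, lat 8.29167°.
Cell spans 0.0833333° lon × 0.0416667° lat. Centre is SW corner plus half of each.
latitude 8.3125, longitude 130.7083.

8.3125, 130.7083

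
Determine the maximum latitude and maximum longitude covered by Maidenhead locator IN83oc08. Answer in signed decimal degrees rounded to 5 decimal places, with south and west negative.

43.12083, -2.82500

Field I=8, N=13: +8·20° lon, +13·10° lat → SW at lon -20°, lat 40°.
Square 8, 3: +8·2° lon, +3·1° lat → SW at lon -4°, lat 43°.
Subsquare o=14, c=2: +14·0.0833333° lon, +2·0.0416667° lat → SW at lon -2.83333°, lat 43.0833°.
Extended square 0, 8: +0·0.00833333° lon, +8·0.00416667° lat → SW at lon -2.83333°, lat 43.1167°.
Cell spans 0.00833333° lon × 0.00416667° lat. NE corner is SW corner plus one full cell.
latitude 43.12083, longitude -2.82500.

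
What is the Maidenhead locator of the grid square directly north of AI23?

AI24

Latitude square 3; +1 → 4.
The longitude characters are unchanged.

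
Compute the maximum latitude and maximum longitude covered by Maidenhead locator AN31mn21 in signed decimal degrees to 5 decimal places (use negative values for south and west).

41.55000, -172.97500

Field A=0, N=13: +0·20° lon, +13·10° lat → SW at lon -180°, lat 40°.
Square 3, 1: +3·2° lon, +1·1° lat → SW at lon -174°, lat 41°.
Subsquare m=12, n=13: +12·0.0833333° lon, +13·0.0416667° lat → SW at lon -173°, lat 41.5417°.
Extended square 2, 1: +2·0.00833333° lon, +1·0.00416667° lat → SW at lon -172.983°, lat 41.5458°.
Cell spans 0.00833333° lon × 0.00416667° lat. NE corner is SW corner plus one full cell.
latitude 41.55000, longitude -172.97500.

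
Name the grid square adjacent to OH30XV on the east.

OH40av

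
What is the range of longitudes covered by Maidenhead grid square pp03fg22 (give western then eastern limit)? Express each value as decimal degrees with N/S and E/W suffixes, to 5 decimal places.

120.43333° E, 120.44167° E

Field P=15, P=15: +15·20° lon, +15·10° lat → SW at lon 120°, lat 60°.
Square 0, 3: +0·2° lon, +3·1° lat → SW at lon 120°, lat 63°.
Subsquare f=5, g=6: +5·0.0833333° lon, +6·0.0416667° lat → SW at lon 120.417°, lat 63.25°.
Extended square 2, 2: +2·0.00833333° lon, +2·0.00416667° lat → SW at lon 120.433°, lat 63.2583°.
Cell spans 0.00833333° lon × 0.00416667° lat.
west 120.43333° E, east 120.44167° E.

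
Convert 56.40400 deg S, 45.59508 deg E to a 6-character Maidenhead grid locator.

LD23to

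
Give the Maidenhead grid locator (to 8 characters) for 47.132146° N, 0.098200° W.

IN97wd81

Offset from 180°W / 90°S: lon 179.90180°, lat 137.13215°.
Field: lon ⌊179.90180/20⌋ = 8 → I; lat ⌊137.13215/10⌋ = 13 → N.
Square: lon ⌊19.90180/2⌋ = 9; lat ⌊7.13215/1⌋ = 7.
Subsquare: lon ⌊1.90180/0.0833333⌋ = 22 → w; lat ⌊0.13215/0.0416667⌋ = 3 → d.
Extended square: lon ⌊0.06847/0.00833333⌋ = 8; lat ⌊0.00715/0.00416667⌋ = 1.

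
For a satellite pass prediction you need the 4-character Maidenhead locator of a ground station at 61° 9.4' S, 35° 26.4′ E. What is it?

Add 180° to longitude and 90° to latitude: 215.44, 28.84.
Field: 215.44/20 → 10 → K, 28.84/10 → 2 → C; chars KC.
Square: 15.44/2 → 7, 8.84/1 → 8; chars 78.

KC78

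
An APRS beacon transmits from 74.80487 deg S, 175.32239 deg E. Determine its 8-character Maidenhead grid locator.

RB75pe86

Offset from 180°W / 90°S: lon 355.32239°, lat 15.19513°.
Field: 355.32239/20 → 17 → R, 15.19513/10 → 1 → B; chars RB.
Square: 15.32239/2 → 7, 5.19513/1 → 5; chars 75.
Subsquare: 1.32239/0.0833333 → 15 → p, 0.19513/0.0416667 → 4 → e; chars pe.
Extended square: 0.07239/0.00833333 → 8, 0.02846/0.00416667 → 6; chars 86.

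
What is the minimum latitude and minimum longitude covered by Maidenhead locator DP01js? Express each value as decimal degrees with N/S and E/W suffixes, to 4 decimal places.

61.7500° N, 119.2500° W

Field D=3, P=15: +3·20° lon, +15·10° lat → SW at lon -120°, lat 60°.
Square 0, 1: +0·2° lon, +1·1° lat → SW at lon -120°, lat 61°.
Subsquare j=9, s=18: +9·0.0833333° lon, +18·0.0416667° lat → SW at lon -119.25°, lat 61.75°.
latitude 61.7500° N, longitude 119.2500° W.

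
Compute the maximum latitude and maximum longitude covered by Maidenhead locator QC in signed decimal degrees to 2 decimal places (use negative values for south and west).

Field Q=16, C=2: +16·20° lon, +2·10° lat → SW at lon 140°, lat -70°.
Cell spans 20° lon × 10° lat. NE corner is SW corner plus one full cell.
latitude -60.00, longitude 160.00.

-60.00, 160.00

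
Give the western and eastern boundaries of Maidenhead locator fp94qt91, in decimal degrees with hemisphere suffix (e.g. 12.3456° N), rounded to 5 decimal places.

60.59167° W, 60.58333° W

Field F=5, P=15: +5·20° lon, +15·10° lat → SW at lon -80°, lat 60°.
Square 9, 4: +9·2° lon, +4·1° lat → SW at lon -62°, lat 64°.
Subsquare q=16, t=19: +16·0.0833333° lon, +19·0.0416667° lat → SW at lon -60.6667°, lat 64.7917°.
Extended square 9, 1: +9·0.00833333° lon, +1·0.00416667° lat → SW at lon -60.5917°, lat 64.7958°.
Cell spans 0.00833333° lon × 0.00416667° lat.
west 60.59167° W, east 60.58333° W.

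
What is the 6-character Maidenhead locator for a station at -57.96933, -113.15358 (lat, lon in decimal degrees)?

Shift to the Maidenhead origin (180°W, 90°S): lon 66.8464, lat 32.0307.
Field: lon ⌊66.8464/20⌋ = 3 → D; lat ⌊32.0307/10⌋ = 3 → D.
Square: lon ⌊6.8464/2⌋ = 3; lat ⌊2.0307/1⌋ = 2.
Subsquare: lon ⌊0.8464/0.0833333⌋ = 10 → k; lat ⌊0.0307/0.0416667⌋ = 0 → a.

DD32ka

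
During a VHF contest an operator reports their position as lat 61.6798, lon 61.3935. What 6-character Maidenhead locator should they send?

Offset from 180°W / 90°S: lon 241.3935°, lat 151.6798°.
Field: 241.3935/20 → 12 → M, 151.6798/10 → 15 → P; chars MP.
Square: 1.3935/2 → 0, 1.6798/1 → 1; chars 01.
Subsquare: 1.3935/0.0833333 → 16 → q, 0.6798/0.0416667 → 16 → q; chars qq.

MP01qq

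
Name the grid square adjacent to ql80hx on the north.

Latitude subsquare x = 23; +1 → 24, wraps to 0 = a, carry into square.
Latitude square 0; +1 → 1.
The longitude characters are unchanged.

QL81ha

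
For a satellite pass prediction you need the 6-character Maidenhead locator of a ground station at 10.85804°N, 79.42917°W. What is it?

Shift to the Maidenhead origin (180°W, 90°S): lon 100.5708, lat 100.8580.
Field: lon ⌊100.5708/20⌋ = 5 → F; lat ⌊100.8580/10⌋ = 10 → K.
Square: lon ⌊0.5708/2⌋ = 0; lat ⌊0.8580/1⌋ = 0.
Subsquare: lon ⌊0.5708/0.0833333⌋ = 6 → g; lat ⌊0.8580/0.0416667⌋ = 20 → u.

FK00gu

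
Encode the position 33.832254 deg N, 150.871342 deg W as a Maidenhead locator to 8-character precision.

Add 180° to longitude and 90° to latitude: 29.12866, 123.83225.
Field (20°×10°, letters A–R): lon ⌊29.12866/20⌋ = 1 → B; lat ⌊123.83225/10⌋ = 12 → M.
Square (2°×1°, digits 0–9): lon ⌊9.12866/2⌋ = 4; lat ⌊3.83225/1⌋ = 3.
Subsquare (5′×2.5′, letters a–x): lon ⌊1.12866/0.0833333⌋ = 13 → n; lat ⌊0.83225/0.0416667⌋ = 19 → t.
Extended square (30″×15″, digits 0–9): lon ⌊0.04532/0.00833333⌋ = 5; lat ⌊0.04059/0.00416667⌋ = 9.

BM43nt59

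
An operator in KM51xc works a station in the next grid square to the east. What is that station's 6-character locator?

KM61ac

Longitude subsquare x = 23; +1 → 24, wraps to 0 = a, carry into square.
Longitude square 5; +1 → 6.
The latitude characters are unchanged.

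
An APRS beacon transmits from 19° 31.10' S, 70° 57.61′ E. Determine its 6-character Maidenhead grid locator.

MH50ll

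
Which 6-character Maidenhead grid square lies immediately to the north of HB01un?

HB01uo

Latitude subsquare n = 13; +1 → 14 = o.
The longitude characters are unchanged.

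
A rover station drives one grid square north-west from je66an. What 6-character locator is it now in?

JE56xo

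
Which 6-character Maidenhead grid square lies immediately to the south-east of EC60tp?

Longitude subsquare t = 19; +1 → 20 = u.
Latitude subsquare p = 15; −1 → 14 = o.

EC60uo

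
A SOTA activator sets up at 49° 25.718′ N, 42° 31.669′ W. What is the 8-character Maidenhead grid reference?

GN89rk62

Offset from 180°W / 90°S: lon 137.47218°, lat 139.42863°.
Field: lon ⌊137.47218/20⌋ = 6 → G; lat ⌊139.42863/10⌋ = 13 → N.
Square: lon ⌊17.47218/2⌋ = 8; lat ⌊9.42863/1⌋ = 9.
Subsquare: lon ⌊1.47218/0.0833333⌋ = 17 → r; lat ⌊0.42863/0.0416667⌋ = 10 → k.
Extended square: lon ⌊0.05552/0.00833333⌋ = 6; lat ⌊0.01197/0.00416667⌋ = 2.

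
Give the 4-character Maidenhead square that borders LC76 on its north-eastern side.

Longitude square 7; +1 → 8.
Latitude square 6; +1 → 7.

LC87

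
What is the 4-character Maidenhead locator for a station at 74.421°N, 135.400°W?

CQ24

Offset from 180°W / 90°S: lon 44.60°, lat 164.42°.
Field: lon ⌊44.60/20⌋ = 2 → C; lat ⌊164.42/10⌋ = 16 → Q.
Square: lon ⌊4.60/2⌋ = 2; lat ⌊4.42/1⌋ = 4.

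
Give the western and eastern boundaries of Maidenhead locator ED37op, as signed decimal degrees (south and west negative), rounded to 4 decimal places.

Field E=4, D=3: +4·20° lon, +3·10° lat → SW at lon -100°, lat -60°.
Square 3, 7: +3·2° lon, +7·1° lat → SW at lon -94°, lat -53°.
Subsquare o=14, p=15: +14·0.0833333° lon, +15·0.0416667° lat → SW at lon -92.8333°, lat -52.375°.
Cell spans 0.0833333° lon × 0.0416667° lat.
west -92.8333, east -92.7500.

-92.8333, -92.7500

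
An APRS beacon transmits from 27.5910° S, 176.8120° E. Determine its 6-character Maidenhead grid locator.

Shift to the Maidenhead origin (180°W, 90°S): lon 356.8120, lat 62.4090.
Field: 356.8120/20 → 17 → R, 62.4090/10 → 6 → G; chars RG.
Square: 16.8120/2 → 8, 2.4090/1 → 2; chars 82.
Subsquare: 0.8120/0.0833333 → 9 → j, 0.4090/0.0416667 → 9 → j; chars jj.

RG82jj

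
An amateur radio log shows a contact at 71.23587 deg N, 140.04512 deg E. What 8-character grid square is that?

Offset from 180°W / 90°S: lon 320.04512°, lat 161.23587°.
Field: 320.04512/20 → 16 → Q, 161.23587/10 → 16 → Q; chars QQ.
Square: 0.04512/2 → 0, 1.23587/1 → 1; chars 01.
Subsquare: 0.04512/0.0833333 → 0 → a, 0.23587/0.0416667 → 5 → f; chars af.
Extended square: 0.04512/0.00833333 → 5, 0.02754/0.00416667 → 6; chars 56.

QQ01af56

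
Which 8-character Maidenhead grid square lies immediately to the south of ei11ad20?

EI11ac29

Latitude extended square 0; −1 → -1, wraps to 9, carry into subsquare.
Latitude subsquare d = 3; −1 → 2 = c.
The longitude characters are unchanged.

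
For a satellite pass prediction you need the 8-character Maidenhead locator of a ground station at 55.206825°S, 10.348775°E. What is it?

JD54et10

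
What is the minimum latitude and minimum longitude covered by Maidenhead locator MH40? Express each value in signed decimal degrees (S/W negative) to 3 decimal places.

-20.000, 68.000

Field M=12, H=7: +12·20° lon, +7·10° lat → SW at lon 60°, lat -20°.
Square 4, 0: +4·2° lon, +0·1° lat → SW at lon 68°, lat -20°.
latitude -20.000, longitude 68.000.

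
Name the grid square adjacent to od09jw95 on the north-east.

Longitude extended square 9; +1 → 10, wraps to 0, carry into subsquare.
Longitude subsquare j = 9; +1 → 10 = k.
Latitude extended square 5; +1 → 6.

OD09kw06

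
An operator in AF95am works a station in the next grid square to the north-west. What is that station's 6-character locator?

Longitude subsquare a = 0; −1 → -1, wraps to 23 = x, carry into square.
Longitude square 9; −1 → 8.
Latitude subsquare m = 12; +1 → 13 = n.

AF85xn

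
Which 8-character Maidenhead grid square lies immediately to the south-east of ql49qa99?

QL49ra08

Longitude extended square 9; +1 → 10, wraps to 0, carry into subsquare.
Longitude subsquare q = 16; +1 → 17 = r.
Latitude extended square 9; −1 → 8.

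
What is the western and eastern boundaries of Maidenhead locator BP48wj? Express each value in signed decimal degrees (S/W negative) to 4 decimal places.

Field B=1, P=15: +1·20° lon, +15·10° lat → SW at lon -160°, lat 60°.
Square 4, 8: +4·2° lon, +8·1° lat → SW at lon -152°, lat 68°.
Subsquare w=22, j=9: +22·0.0833333° lon, +9·0.0416667° lat → SW at lon -150.167°, lat 68.375°.
Cell spans 0.0833333° lon × 0.0416667° lat.
west -150.1667, east -150.0833.

-150.1667, -150.0833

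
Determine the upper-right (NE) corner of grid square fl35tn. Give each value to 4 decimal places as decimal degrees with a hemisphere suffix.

25.5833° N, 72.3333° W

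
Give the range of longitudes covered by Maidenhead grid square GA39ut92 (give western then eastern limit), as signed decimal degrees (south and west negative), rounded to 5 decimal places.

-52.25833, -52.25000

Field G=6, A=0: +6·20° lon, +0·10° lat → SW at lon -60°, lat -90°.
Square 3, 9: +3·2° lon, +9·1° lat → SW at lon -54°, lat -81°.
Subsquare u=20, t=19: +20·0.0833333° lon, +19·0.0416667° lat → SW at lon -52.3333°, lat -80.2083°.
Extended square 9, 2: +9·0.00833333° lon, +2·0.00416667° lat → SW at lon -52.2583°, lat -80.2°.
Cell spans 0.00833333° lon × 0.00416667° lat.
west -52.25833, east -52.25000.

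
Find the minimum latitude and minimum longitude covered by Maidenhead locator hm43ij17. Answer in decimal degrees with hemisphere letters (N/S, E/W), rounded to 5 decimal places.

Field H=7, M=12: +7·20° lon, +12·10° lat → SW at lon -40°, lat 30°.
Square 4, 3: +4·2° lon, +3·1° lat → SW at lon -32°, lat 33°.
Subsquare i=8, j=9: +8·0.0833333° lon, +9·0.0416667° lat → SW at lon -31.3333°, lat 33.375°.
Extended square 1, 7: +1·0.00833333° lon, +7·0.00416667° lat → SW at lon -31.325°, lat 33.4042°.
latitude 33.40417° N, longitude 31.32500° W.

33.40417° N, 31.32500° W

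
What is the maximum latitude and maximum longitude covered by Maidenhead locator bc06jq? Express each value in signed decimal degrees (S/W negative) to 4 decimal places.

-63.2917, -159.1667

Field B=1, C=2: +1·20° lon, +2·10° lat → SW at lon -160°, lat -70°.
Square 0, 6: +0·2° lon, +6·1° lat → SW at lon -160°, lat -64°.
Subsquare j=9, q=16: +9·0.0833333° lon, +16·0.0416667° lat → SW at lon -159.25°, lat -63.3333°.
Cell spans 0.0833333° lon × 0.0416667° lat. NE corner is SW corner plus one full cell.
latitude -63.2917, longitude -159.1667.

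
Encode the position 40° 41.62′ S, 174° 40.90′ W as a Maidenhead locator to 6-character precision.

Shift to the Maidenhead origin (180°W, 90°S): lon 5.3183, lat 49.3063.
Field: 5.3183/20 → 0 → A, 49.3063/10 → 4 → E; chars AE.
Square: 5.3183/2 → 2, 9.3063/1 → 9; chars 29.
Subsquare: 1.3183/0.0833333 → 15 → p, 0.3063/0.0416667 → 7 → h; chars ph.

AE29ph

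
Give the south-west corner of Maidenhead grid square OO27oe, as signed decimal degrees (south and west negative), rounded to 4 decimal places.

57.1667, 105.1667

Field O=14, O=14: +14·20° lon, +14·10° lat → SW at lon 100°, lat 50°.
Square 2, 7: +2·2° lon, +7·1° lat → SW at lon 104°, lat 57°.
Subsquare o=14, e=4: +14·0.0833333° lon, +4·0.0416667° lat → SW at lon 105.167°, lat 57.1667°.
latitude 57.1667, longitude 105.1667.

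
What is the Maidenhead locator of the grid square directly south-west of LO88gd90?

Longitude extended square 9; −1 → 8.
Latitude extended square 0; −1 → -1, wraps to 9, carry into subsquare.
Latitude subsquare d = 3; −1 → 2 = c.

LO88gc89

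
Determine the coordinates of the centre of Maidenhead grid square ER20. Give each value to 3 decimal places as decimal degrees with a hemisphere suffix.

80.500° N, 95.000° W

Field E=4, R=17: +4·20° lon, +17·10° lat → SW at lon -100°, lat 80°.
Square 2, 0: +2·2° lon, +0·1° lat → SW at lon -96°, lat 80°.
Cell spans 2° lon × 1° lat. Centre is SW corner plus half of each.
latitude 80.500° N, longitude 95.000° W.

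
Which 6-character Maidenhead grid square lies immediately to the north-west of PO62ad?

Longitude subsquare a = 0; −1 → -1, wraps to 23 = x, carry into square.
Longitude square 6; −1 → 5.
Latitude subsquare d = 3; +1 → 4 = e.

PO52xe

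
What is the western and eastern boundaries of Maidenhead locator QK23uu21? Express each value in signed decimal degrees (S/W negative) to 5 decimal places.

Field Q=16, K=10: +16·20° lon, +10·10° lat → SW at lon 140°, lat 10°.
Square 2, 3: +2·2° lon, +3·1° lat → SW at lon 144°, lat 13°.
Subsquare u=20, u=20: +20·0.0833333° lon, +20·0.0416667° lat → SW at lon 145.667°, lat 13.8333°.
Extended square 2, 1: +2·0.00833333° lon, +1·0.00416667° lat → SW at lon 145.683°, lat 13.8375°.
Cell spans 0.00833333° lon × 0.00416667° lat.
west 145.68333, east 145.69167.

145.68333, 145.69167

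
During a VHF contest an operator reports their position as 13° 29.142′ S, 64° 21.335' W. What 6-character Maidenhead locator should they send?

FH76tm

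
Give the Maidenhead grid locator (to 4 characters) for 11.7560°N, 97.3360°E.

NK81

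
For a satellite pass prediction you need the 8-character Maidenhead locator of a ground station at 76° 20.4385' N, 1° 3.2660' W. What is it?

Add 180° to longitude and 90° to latitude: 178.94557, 166.34064.
Field: lon ⌊178.94557/20⌋ = 8 → I; lat ⌊166.34064/10⌋ = 16 → Q.
Square: lon ⌊18.94557/2⌋ = 9; lat ⌊6.34064/1⌋ = 6.
Subsquare: lon ⌊0.94557/0.0833333⌋ = 11 → l; lat ⌊0.34064/0.0416667⌋ = 8 → i.
Extended square: lon ⌊0.02890/0.00833333⌋ = 3; lat ⌊0.00731/0.00416667⌋ = 1.

IQ96li31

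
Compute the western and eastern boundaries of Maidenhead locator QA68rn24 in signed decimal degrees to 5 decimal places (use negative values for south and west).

153.43333, 153.44167

Field Q=16, A=0: +16·20° lon, +0·10° lat → SW at lon 140°, lat -90°.
Square 6, 8: +6·2° lon, +8·1° lat → SW at lon 152°, lat -82°.
Subsquare r=17, n=13: +17·0.0833333° lon, +13·0.0416667° lat → SW at lon 153.417°, lat -81.4583°.
Extended square 2, 4: +2·0.00833333° lon, +4·0.00416667° lat → SW at lon 153.433°, lat -81.4417°.
Cell spans 0.00833333° lon × 0.00416667° lat.
west 153.43333, east 153.44167.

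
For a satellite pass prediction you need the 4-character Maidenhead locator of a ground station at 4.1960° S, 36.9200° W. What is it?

HI15

Shift to the Maidenhead origin (180°W, 90°S): lon 143.08, lat 85.80.
Field: 143.08/20 → 7 → H, 85.80/10 → 8 → I; chars HI.
Square: 3.08/2 → 1, 5.80/1 → 5; chars 15.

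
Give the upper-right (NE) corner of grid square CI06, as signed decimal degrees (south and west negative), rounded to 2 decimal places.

-3.00, -138.00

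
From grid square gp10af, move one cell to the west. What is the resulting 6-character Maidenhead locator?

GP00xf

Longitude subsquare a = 0; −1 → -1, wraps to 23 = x, carry into square.
Longitude square 1; −1 → 0.
The latitude characters are unchanged.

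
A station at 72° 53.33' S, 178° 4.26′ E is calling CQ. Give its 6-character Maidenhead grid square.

Shift to the Maidenhead origin (180°W, 90°S): lon 358.0710, lat 17.1112.
Field (20°×10°, letters A–R): 358.0710/20 → 17 → R, 17.1112/10 → 1 → B; chars RB.
Square (2°×1°, digits 0–9): 18.0710/2 → 9, 7.1112/1 → 7; chars 97.
Subsquare (5′×2.5′, letters a–x): 0.0710/0.0833333 → 0 → a, 0.1112/0.0416667 → 2 → c; chars ac.

RB97ac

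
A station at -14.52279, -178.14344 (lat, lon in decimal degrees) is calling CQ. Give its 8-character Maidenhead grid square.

Add 180° to longitude and 90° to latitude: 1.85656, 75.47721.
Field (20°×10°, letters A–R): lon ⌊1.85656/20⌋ = 0 → A; lat ⌊75.47721/10⌋ = 7 → H.
Square (2°×1°, digits 0–9): lon ⌊1.85656/2⌋ = 0; lat ⌊5.47721/1⌋ = 5.
Subsquare (5′×2.5′, letters a–x): lon ⌊1.85656/0.0833333⌋ = 22 → w; lat ⌊0.47721/0.0416667⌋ = 11 → l.
Extended square (30″×15″, digits 0–9): lon ⌊0.02323/0.00833333⌋ = 2; lat ⌊0.01888/0.00416667⌋ = 4.

AH05wl24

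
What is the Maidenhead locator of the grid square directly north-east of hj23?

HJ34

Longitude square 2; +1 → 3.
Latitude square 3; +1 → 4.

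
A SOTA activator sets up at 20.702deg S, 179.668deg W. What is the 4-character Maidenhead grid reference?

AG09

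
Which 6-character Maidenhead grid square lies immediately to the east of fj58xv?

Longitude subsquare x = 23; +1 → 24, wraps to 0 = a, carry into square.
Longitude square 5; +1 → 6.
The latitude characters are unchanged.

FJ68av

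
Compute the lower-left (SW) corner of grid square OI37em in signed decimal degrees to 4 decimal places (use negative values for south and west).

-2.5000, 106.3333

Field O=14, I=8: +14·20° lon, +8·10° lat → SW at lon 100°, lat -10°.
Square 3, 7: +3·2° lon, +7·1° lat → SW at lon 106°, lat -3°.
Subsquare e=4, m=12: +4·0.0833333° lon, +12·0.0416667° lat → SW at lon 106.333°, lat -2.5°.
latitude -2.5000, longitude 106.3333.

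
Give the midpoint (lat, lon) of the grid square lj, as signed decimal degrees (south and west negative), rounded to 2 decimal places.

Field L=11, J=9: +11·20° lon, +9·10° lat → SW at lon 40°, lat 0°.
Cell spans 20° lon × 10° lat. Centre is SW corner plus half of each.
latitude 5.00, longitude 50.00.

5.00, 50.00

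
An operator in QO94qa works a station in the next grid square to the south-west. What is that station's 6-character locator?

Longitude subsquare q = 16; −1 → 15 = p.
Latitude subsquare a = 0; −1 → -1, wraps to 23 = x, carry into square.
Latitude square 4; −1 → 3.

QO93px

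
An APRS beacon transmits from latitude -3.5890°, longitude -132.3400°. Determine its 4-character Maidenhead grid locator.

CI36

Offset from 180°W / 90°S: lon 47.66°, lat 86.41°.
Field (20°×10°, letters A–R): 47.66/20 → 2 → C, 86.41/10 → 8 → I; chars CI.
Square (2°×1°, digits 0–9): 7.66/2 → 3, 6.41/1 → 6; chars 36.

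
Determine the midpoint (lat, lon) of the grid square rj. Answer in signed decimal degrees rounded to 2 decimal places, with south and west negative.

Field R=17, J=9: +17·20° lon, +9·10° lat → SW at lon 160°, lat 0°.
Cell spans 20° lon × 10° lat. Centre is SW corner plus half of each.
latitude 5.00, longitude 170.00.

5.00, 170.00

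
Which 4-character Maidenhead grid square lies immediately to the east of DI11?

DI21

Longitude square 1; +1 → 2.
The latitude characters are unchanged.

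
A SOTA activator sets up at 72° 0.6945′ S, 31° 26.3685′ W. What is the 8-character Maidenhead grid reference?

HB47gx77

Shift to the Maidenhead origin (180°W, 90°S): lon 148.56052, lat 17.98843.
Field: lon ⌊148.56052/20⌋ = 7 → H; lat ⌊17.98843/10⌋ = 1 → B.
Square: lon ⌊8.56052/2⌋ = 4; lat ⌊7.98843/1⌋ = 7.
Subsquare: lon ⌊0.56052/0.0833333⌋ = 6 → g; lat ⌊0.98843/0.0416667⌋ = 23 → x.
Extended square: lon ⌊0.06052/0.00833333⌋ = 7; lat ⌊0.03009/0.00416667⌋ = 7.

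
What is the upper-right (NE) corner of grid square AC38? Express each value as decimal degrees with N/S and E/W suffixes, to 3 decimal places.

61.000° S, 172.000° W

Field A=0, C=2: +0·20° lon, +2·10° lat → SW at lon -180°, lat -70°.
Square 3, 8: +3·2° lon, +8·1° lat → SW at lon -174°, lat -62°.
Cell spans 2° lon × 1° lat. NE corner is SW corner plus one full cell.
latitude 61.000° S, longitude 172.000° W.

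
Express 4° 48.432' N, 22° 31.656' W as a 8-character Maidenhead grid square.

Shift to the Maidenhead origin (180°W, 90°S): lon 157.47240, lat 94.80720.
Field: lon ⌊157.47240/20⌋ = 7 → H; lat ⌊94.80720/10⌋ = 9 → J.
Square: lon ⌊17.47240/2⌋ = 8; lat ⌊4.80720/1⌋ = 4.
Subsquare: lon ⌊1.47240/0.0833333⌋ = 17 → r; lat ⌊0.80720/0.0416667⌋ = 19 → t.
Extended square: lon ⌊0.05573/0.00833333⌋ = 6; lat ⌊0.01553/0.00416667⌋ = 3.

HJ84rt63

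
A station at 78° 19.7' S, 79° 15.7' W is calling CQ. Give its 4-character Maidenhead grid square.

Add 180° to longitude and 90° to latitude: 100.74, 11.67.
Field: 100.74/20 → 5 → F, 11.67/10 → 1 → B; chars FB.
Square: 0.74/2 → 0, 1.67/1 → 1; chars 01.

FB01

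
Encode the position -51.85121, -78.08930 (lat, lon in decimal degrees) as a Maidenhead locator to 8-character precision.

Add 180° to longitude and 90° to latitude: 101.91070, 38.14879.
Field (20°×10°, letters A–R): lon ⌊101.91070/20⌋ = 5 → F; lat ⌊38.14879/10⌋ = 3 → D.
Square (2°×1°, digits 0–9): lon ⌊1.91070/2⌋ = 0; lat ⌊8.14879/1⌋ = 8.
Subsquare (5′×2.5′, letters a–x): lon ⌊1.91070/0.0833333⌋ = 22 → w; lat ⌊0.14879/0.0416667⌋ = 3 → d.
Extended square (30″×15″, digits 0–9): lon ⌊0.07737/0.00833333⌋ = 9; lat ⌊0.02379/0.00416667⌋ = 5.

FD08wd95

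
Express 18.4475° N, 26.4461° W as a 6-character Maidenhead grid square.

HK68sk

Add 180° to longitude and 90° to latitude: 153.5539, 108.4475.
Field: lon ⌊153.5539/20⌋ = 7 → H; lat ⌊108.4475/10⌋ = 10 → K.
Square: lon ⌊13.5539/2⌋ = 6; lat ⌊8.4475/1⌋ = 8.
Subsquare: lon ⌊1.5539/0.0833333⌋ = 18 → s; lat ⌊0.4475/0.0416667⌋ = 10 → k.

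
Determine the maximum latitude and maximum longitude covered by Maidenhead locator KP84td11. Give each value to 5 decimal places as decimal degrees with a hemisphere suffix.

64.13333° N, 37.60000° E

Field K=10, P=15: +10·20° lon, +15·10° lat → SW at lon 20°, lat 60°.
Square 8, 4: +8·2° lon, +4·1° lat → SW at lon 36°, lat 64°.
Subsquare t=19, d=3: +19·0.0833333° lon, +3·0.0416667° lat → SW at lon 37.5833°, lat 64.125°.
Extended square 1, 1: +1·0.00833333° lon, +1·0.00416667° lat → SW at lon 37.5917°, lat 64.1292°.
Cell spans 0.00833333° lon × 0.00416667° lat. NE corner is SW corner plus one full cell.
latitude 64.13333° N, longitude 37.60000° E.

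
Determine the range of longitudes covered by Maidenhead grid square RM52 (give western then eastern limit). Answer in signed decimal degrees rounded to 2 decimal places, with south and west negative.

170.00, 172.00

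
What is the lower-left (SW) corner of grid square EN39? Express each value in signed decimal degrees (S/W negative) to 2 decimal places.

Field E=4, N=13: +4·20° lon, +13·10° lat → SW at lon -100°, lat 40°.
Square 3, 9: +3·2° lon, +9·1° lat → SW at lon -94°, lat 49°.
latitude 49.00, longitude -94.00.

49.00, -94.00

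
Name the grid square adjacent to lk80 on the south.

LJ89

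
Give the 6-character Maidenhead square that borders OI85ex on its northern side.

Latitude subsquare x = 23; +1 → 24, wraps to 0 = a, carry into square.
Latitude square 5; +1 → 6.
The longitude characters are unchanged.

OI86ea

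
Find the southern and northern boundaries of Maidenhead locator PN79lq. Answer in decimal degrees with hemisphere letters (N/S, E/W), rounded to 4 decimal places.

49.6667° N, 49.7083° N

Field P=15, N=13: +15·20° lon, +13·10° lat → SW at lon 120°, lat 40°.
Square 7, 9: +7·2° lon, +9·1° lat → SW at lon 134°, lat 49°.
Subsquare l=11, q=16: +11·0.0833333° lon, +16·0.0416667° lat → SW at lon 134.917°, lat 49.6667°.
Cell spans 0.0833333° lon × 0.0416667° lat.
south 49.6667° N, north 49.7083° N.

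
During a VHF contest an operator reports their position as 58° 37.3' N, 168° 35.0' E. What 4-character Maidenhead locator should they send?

RO48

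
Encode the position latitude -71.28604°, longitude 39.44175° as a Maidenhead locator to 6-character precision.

KB98rr

Shift to the Maidenhead origin (180°W, 90°S): lon 219.4418, lat 18.7140.
Field: lon ⌊219.4418/20⌋ = 10 → K; lat ⌊18.7140/10⌋ = 1 → B.
Square: lon ⌊19.4418/2⌋ = 9; lat ⌊8.7140/1⌋ = 8.
Subsquare: lon ⌊1.4418/0.0833333⌋ = 17 → r; lat ⌊0.7140/0.0416667⌋ = 17 → r.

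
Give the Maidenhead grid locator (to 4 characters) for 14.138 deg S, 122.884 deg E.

PH15

Add 180° to longitude and 90° to latitude: 302.88, 75.86.
Field: 302.88/20 → 15 → P, 75.86/10 → 7 → H; chars PH.
Square: 2.88/2 → 1, 5.86/1 → 5; chars 15.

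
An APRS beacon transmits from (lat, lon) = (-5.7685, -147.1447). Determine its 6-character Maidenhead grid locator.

Offset from 180°W / 90°S: lon 32.8553°, lat 84.2315°.
Field: 32.8553/20 → 1 → B, 84.2315/10 → 8 → I; chars BI.
Square: 12.8553/2 → 6, 4.2315/1 → 4; chars 64.
Subsquare: 0.8553/0.0833333 → 10 → k, 0.2315/0.0416667 → 5 → f; chars kf.

BI64kf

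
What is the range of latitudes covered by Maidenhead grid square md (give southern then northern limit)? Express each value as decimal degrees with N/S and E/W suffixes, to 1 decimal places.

60.0° S, 50.0° S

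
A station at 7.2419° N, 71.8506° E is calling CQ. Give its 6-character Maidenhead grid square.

MJ57wf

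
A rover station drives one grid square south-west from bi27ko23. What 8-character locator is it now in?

BI27ko12

Longitude extended square 2; −1 → 1.
Latitude extended square 3; −1 → 2.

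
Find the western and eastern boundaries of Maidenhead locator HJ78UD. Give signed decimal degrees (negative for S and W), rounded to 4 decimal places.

-24.3333, -24.2500

Field H=7, J=9: +7·20° lon, +9·10° lat → SW at lon -40°, lat 0°.
Square 7, 8: +7·2° lon, +8·1° lat → SW at lon -26°, lat 8°.
Subsquare u=20, d=3: +20·0.0833333° lon, +3·0.0416667° lat → SW at lon -24.3333°, lat 8.125°.
Cell spans 0.0833333° lon × 0.0416667° lat.
west -24.3333, east -24.2500.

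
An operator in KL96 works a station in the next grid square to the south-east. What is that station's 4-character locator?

LL05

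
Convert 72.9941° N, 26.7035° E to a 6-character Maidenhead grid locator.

Offset from 180°W / 90°S: lon 206.7035°, lat 162.9941°.
Field: lon ⌊206.7035/20⌋ = 10 → K; lat ⌊162.9941/10⌋ = 16 → Q.
Square: lon ⌊6.7035/2⌋ = 3; lat ⌊2.9941/1⌋ = 2.
Subsquare: lon ⌊0.7035/0.0833333⌋ = 8 → i; lat ⌊0.9941/0.0416667⌋ = 23 → x.

KQ32ix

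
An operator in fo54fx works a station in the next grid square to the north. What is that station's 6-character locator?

Latitude subsquare x = 23; +1 → 24, wraps to 0 = a, carry into square.
Latitude square 4; +1 → 5.
The longitude characters are unchanged.

FO55fa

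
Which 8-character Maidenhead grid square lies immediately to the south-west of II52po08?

II52oo97

Longitude extended square 0; −1 → -1, wraps to 9, carry into subsquare.
Longitude subsquare p = 15; −1 → 14 = o.
Latitude extended square 8; −1 → 7.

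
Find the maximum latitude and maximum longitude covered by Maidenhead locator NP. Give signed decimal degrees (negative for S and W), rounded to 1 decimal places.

70.0, 100.0

Field N=13, P=15: +13·20° lon, +15·10° lat → SW at lon 80°, lat 60°.
Cell spans 20° lon × 10° lat. NE corner is SW corner plus one full cell.
latitude 70.0, longitude 100.0.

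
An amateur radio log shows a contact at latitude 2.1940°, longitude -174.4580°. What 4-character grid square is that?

AJ22

Shift to the Maidenhead origin (180°W, 90°S): lon 5.54, lat 92.19.
Field: lon ⌊5.54/20⌋ = 0 → A; lat ⌊92.19/10⌋ = 9 → J.
Square: lon ⌊5.54/2⌋ = 2; lat ⌊2.19/1⌋ = 2.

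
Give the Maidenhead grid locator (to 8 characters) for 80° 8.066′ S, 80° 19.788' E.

NA09du97

Offset from 180°W / 90°S: lon 260.32980°, lat 9.86557°.
Field (20°×10°, letters A–R): lon ⌊260.32980/20⌋ = 13 → N; lat ⌊9.86557/10⌋ = 0 → A.
Square (2°×1°, digits 0–9): lon ⌊0.32980/2⌋ = 0; lat ⌊9.86557/1⌋ = 9.
Subsquare (5′×2.5′, letters a–x): lon ⌊0.32980/0.0833333⌋ = 3 → d; lat ⌊0.86557/0.0416667⌋ = 20 → u.
Extended square (30″×15″, digits 0–9): lon ⌊0.07980/0.00833333⌋ = 9; lat ⌊0.03223/0.00416667⌋ = 7.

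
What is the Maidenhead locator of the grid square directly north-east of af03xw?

AF13ax

Longitude subsquare x = 23; +1 → 24, wraps to 0 = a, carry into square.
Longitude square 0; +1 → 1.
Latitude subsquare w = 22; +1 → 23 = x.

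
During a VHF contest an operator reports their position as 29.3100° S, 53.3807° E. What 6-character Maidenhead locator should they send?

LG60qq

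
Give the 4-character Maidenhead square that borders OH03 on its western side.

NH93

Longitude square 0; −1 → -1, wraps to 9, carry into field.
Longitude field O = 14; −1 → 13 = N.
The latitude characters are unchanged.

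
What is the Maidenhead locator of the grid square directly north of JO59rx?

JP50ra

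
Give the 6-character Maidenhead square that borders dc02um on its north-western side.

DC02tn

Longitude subsquare u = 20; −1 → 19 = t.
Latitude subsquare m = 12; +1 → 13 = n.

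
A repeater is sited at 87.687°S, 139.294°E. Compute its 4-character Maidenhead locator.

PA92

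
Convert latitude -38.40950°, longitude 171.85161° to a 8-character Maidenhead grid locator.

RF51wo21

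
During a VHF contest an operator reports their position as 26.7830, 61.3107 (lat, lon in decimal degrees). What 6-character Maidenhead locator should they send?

Shift to the Maidenhead origin (180°W, 90°S): lon 241.3107, lat 116.7830.
Field: 241.3107/20 → 12 → M, 116.7830/10 → 11 → L; chars ML.
Square: 1.3107/2 → 0, 6.7830/1 → 6; chars 06.
Subsquare: 1.3107/0.0833333 → 15 → p, 0.7830/0.0416667 → 18 → s; chars ps.

ML06ps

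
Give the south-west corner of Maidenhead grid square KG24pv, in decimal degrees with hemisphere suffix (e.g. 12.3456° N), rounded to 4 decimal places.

Field K=10, G=6: +10·20° lon, +6·10° lat → SW at lon 20°, lat -30°.
Square 2, 4: +2·2° lon, +4·1° lat → SW at lon 24°, lat -26°.
Subsquare p=15, v=21: +15·0.0833333° lon, +21·0.0416667° lat → SW at lon 25.25°, lat -25.125°.
latitude 25.1250° S, longitude 25.2500° E.

25.1250° S, 25.2500° E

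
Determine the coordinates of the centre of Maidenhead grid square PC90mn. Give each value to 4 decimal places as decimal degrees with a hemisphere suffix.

Field P=15, C=2: +15·20° lon, +2·10° lat → SW at lon 120°, lat -70°.
Square 9, 0: +9·2° lon, +0·1° lat → SW at lon 138°, lat -70°.
Subsquare m=12, n=13: +12·0.0833333° lon, +13·0.0416667° lat → SW at lon 139°, lat -69.4583°.
Cell spans 0.0833333° lon × 0.0416667° lat. Centre is SW corner plus half of each.
latitude 69.4375° S, longitude 139.0417° E.

69.4375° S, 139.0417° E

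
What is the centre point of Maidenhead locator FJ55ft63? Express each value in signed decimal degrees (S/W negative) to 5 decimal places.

5.80625, -69.52917

Field F=5, J=9: +5·20° lon, +9·10° lat → SW at lon -80°, lat 0°.
Square 5, 5: +5·2° lon, +5·1° lat → SW at lon -70°, lat 5°.
Subsquare f=5, t=19: +5·0.0833333° lon, +19·0.0416667° lat → SW at lon -69.5833°, lat 5.79167°.
Extended square 6, 3: +6·0.00833333° lon, +3·0.00416667° lat → SW at lon -69.5333°, lat 5.80417°.
Cell spans 0.00833333° lon × 0.00416667° lat. Centre is SW corner plus half of each.
latitude 5.80625, longitude -69.52917.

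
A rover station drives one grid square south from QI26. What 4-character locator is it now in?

Latitude square 6; −1 → 5.
The longitude characters are unchanged.

QI25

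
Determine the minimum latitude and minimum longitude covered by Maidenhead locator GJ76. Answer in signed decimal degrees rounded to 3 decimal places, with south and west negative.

Field G=6, J=9: +6·20° lon, +9·10° lat → SW at lon -60°, lat 0°.
Square 7, 6: +7·2° lon, +6·1° lat → SW at lon -46°, lat 6°.
latitude 6.000, longitude -46.000.

6.000, -46.000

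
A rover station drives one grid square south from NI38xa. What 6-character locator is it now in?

NI37xx

Latitude subsquare a = 0; −1 → -1, wraps to 23 = x, carry into square.
Latitude square 8; −1 → 7.
The longitude characters are unchanged.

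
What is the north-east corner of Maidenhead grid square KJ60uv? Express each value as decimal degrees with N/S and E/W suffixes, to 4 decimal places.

0.9167° N, 33.7500° E

Field K=10, J=9: +10·20° lon, +9·10° lat → SW at lon 20°, lat 0°.
Square 6, 0: +6·2° lon, +0·1° lat → SW at lon 32°, lat 0°.
Subsquare u=20, v=21: +20·0.0833333° lon, +21·0.0416667° lat → SW at lon 33.6667°, lat 0.875°.
Cell spans 0.0833333° lon × 0.0416667° lat. NE corner is SW corner plus one full cell.
latitude 0.9167° N, longitude 33.7500° E.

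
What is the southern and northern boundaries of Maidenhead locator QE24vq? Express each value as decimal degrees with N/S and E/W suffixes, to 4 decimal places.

Field Q=16, E=4: +16·20° lon, +4·10° lat → SW at lon 140°, lat -50°.
Square 2, 4: +2·2° lon, +4·1° lat → SW at lon 144°, lat -46°.
Subsquare v=21, q=16: +21·0.0833333° lon, +16·0.0416667° lat → SW at lon 145.75°, lat -45.3333°.
Cell spans 0.0833333° lon × 0.0416667° lat.
south 45.3333° S, north 45.2917° S.

45.3333° S, 45.2917° S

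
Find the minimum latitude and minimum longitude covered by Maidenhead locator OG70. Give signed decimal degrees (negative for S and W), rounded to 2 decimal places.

-30.00, 114.00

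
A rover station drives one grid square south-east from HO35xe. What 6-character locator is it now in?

HO45ad

Longitude subsquare x = 23; +1 → 24, wraps to 0 = a, carry into square.
Longitude square 3; +1 → 4.
Latitude subsquare e = 4; −1 → 3 = d.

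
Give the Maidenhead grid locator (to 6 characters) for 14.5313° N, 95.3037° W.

EK24im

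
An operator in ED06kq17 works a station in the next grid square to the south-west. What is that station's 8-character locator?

Longitude extended square 1; −1 → 0.
Latitude extended square 7; −1 → 6.

ED06kq06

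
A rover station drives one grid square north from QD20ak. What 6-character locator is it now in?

Latitude subsquare k = 10; +1 → 11 = l.
The longitude characters are unchanged.

QD20al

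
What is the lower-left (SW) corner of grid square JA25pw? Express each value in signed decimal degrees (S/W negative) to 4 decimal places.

-84.0833, 5.2500

Field J=9, A=0: +9·20° lon, +0·10° lat → SW at lon 0°, lat -90°.
Square 2, 5: +2·2° lon, +5·1° lat → SW at lon 4°, lat -85°.
Subsquare p=15, w=22: +15·0.0833333° lon, +22·0.0416667° lat → SW at lon 5.25°, lat -84.0833°.
latitude -84.0833, longitude 5.2500.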